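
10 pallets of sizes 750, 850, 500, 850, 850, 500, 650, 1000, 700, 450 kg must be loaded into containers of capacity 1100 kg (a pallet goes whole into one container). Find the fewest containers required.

8

Total = 1000 + 850 + 850 + 850 + 750 + 700 + 650 + 500 + 500 + 450 = 7100 kg.
Lower bound: ⌈7100/1100⌉ = 7 containers.
A packing using 8 containers:
  container 1: 1000 = 1000
  container 2: 850 = 850
  container 3: 850 = 850
  container 4: 850 = 850
  container 5: 750 = 750
  container 6: 700 = 700
  container 7: 650 + 450 = 1100
  container 8: 500 + 500 = 1000
No arrangement into 7 containers stays within capacity, so 8 is optimal.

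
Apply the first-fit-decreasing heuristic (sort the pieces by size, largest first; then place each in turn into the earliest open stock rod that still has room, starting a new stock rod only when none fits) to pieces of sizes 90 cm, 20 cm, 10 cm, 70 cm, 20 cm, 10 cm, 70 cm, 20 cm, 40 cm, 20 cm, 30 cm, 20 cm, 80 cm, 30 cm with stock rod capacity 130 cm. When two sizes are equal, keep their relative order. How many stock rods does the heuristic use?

Sorted descending: 90, 80, 70, 70, 40, 30, 30, 20, 20, 20, 20, 20, 10, 10.
  90 → stock rod 1 (new)  [load 90/130]
  80 → stock rod 2 (new)  [load 80/130]
  70 → stock rod 3 (new)  [load 70/130]
  70 → stock rod 4 (new)  [load 70/130]
  40 → stock rod 1  [load 130/130]
  30 → stock rod 2  [load 110/130]
  30 → stock rod 3  [load 100/130]
  20 → stock rod 2  [load 130/130]
  20 → stock rod 3  [load 120/130]
  20 → stock rod 4  [load 90/130]
  20 → stock rod 4  [load 110/130]
  20 → stock rod 4  [load 130/130]
  10 → stock rod 3  [load 130/130]
  10 → stock rod 5 (new)  [load 10/130]
5 stock rods opened.

5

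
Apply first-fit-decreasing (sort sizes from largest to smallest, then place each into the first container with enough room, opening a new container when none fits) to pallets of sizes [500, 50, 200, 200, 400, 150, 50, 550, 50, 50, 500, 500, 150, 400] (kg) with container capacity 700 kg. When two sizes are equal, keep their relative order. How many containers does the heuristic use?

6

Sorted descending: 550, 500, 500, 500, 400, 400, 200, 200, 150, 150, 50, 50, 50, 50.
  550 → container 1 (new)  [load 550/700]
  500 → container 2 (new)  [load 500/700]
  500 → container 3 (new)  [load 500/700]
  500 → container 4 (new)  [load 500/700]
  400 → container 5 (new)  [load 400/700]
  400 → container 6 (new)  [load 400/700]
  200 → container 2  [load 700/700]
  200 → container 3  [load 700/700]
  150 → container 1  [load 700/700]
  150 → container 4  [load 650/700]
  50 → container 4  [load 700/700]
  50 → container 5  [load 450/700]
  50 → container 5  [load 500/700]
  50 → container 5  [load 550/700]
6 containers opened.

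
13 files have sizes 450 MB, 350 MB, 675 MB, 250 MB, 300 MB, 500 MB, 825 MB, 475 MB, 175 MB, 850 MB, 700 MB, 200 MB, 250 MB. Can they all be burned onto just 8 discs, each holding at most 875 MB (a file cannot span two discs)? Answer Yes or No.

Yes

A valid assignment using 8 discs:
  disc 1: 850 = 850
  disc 2: 825 = 825
  disc 3: 700 + 175 = 875
  disc 4: 675 + 200 = 875
  disc 5: 500 + 350 = 850
  disc 6: 475 + 300 = 775
  disc 7: 450 + 250 = 700
  disc 8: 250 = 250
Every load is within 875 MB, so 8 discs suffice.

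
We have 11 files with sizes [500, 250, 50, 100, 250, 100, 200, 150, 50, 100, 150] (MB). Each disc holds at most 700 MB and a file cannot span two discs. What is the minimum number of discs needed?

Total = 500 + 250 + 250 + 200 + 150 + 150 + 100 + 100 + 100 + 50 + 50 = 1900 MB.
Lower bound: ⌈1900/700⌉ = 3 discs.
A packing using 3 discs:
  disc 1: 500 + 200 = 700
  disc 2: 250 + 250 + 150 + 50 = 700
  disc 3: 150 + 100 + 100 + 100 + 50 = 500
This matches the lower bound, so 3 is optimal.

3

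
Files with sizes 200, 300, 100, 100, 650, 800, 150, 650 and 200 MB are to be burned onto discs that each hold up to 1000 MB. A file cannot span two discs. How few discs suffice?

Total = 800 + 650 + 650 + 300 + 200 + 200 + 150 + 100 + 100 = 3150 MB.
Lower bound: ⌈3150/1000⌉ = 4 discs.
A packing using 4 discs:
  disc 1: 800 + 200 = 1000
  disc 2: 650 + 300 = 950
  disc 3: 650 + 200 + 150 = 1000
  disc 4: 100 + 100 = 200
This matches the lower bound, so 4 is optimal.

4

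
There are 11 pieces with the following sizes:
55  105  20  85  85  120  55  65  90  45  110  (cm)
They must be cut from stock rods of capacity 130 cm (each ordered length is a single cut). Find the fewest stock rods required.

Total = 120 + 110 + 105 + 90 + 85 + 85 + 65 + 55 + 55 + 45 + 20 = 835 cm.
Lower bound: ⌈835/130⌉ = 7 stock rods.
A packing using 8 stock rods:
  stock rod 1: 120 = 120
  stock rod 2: 110 + 20 = 130
  stock rod 3: 105 = 105
  stock rod 4: 90 = 90
  stock rod 5: 85 + 45 = 130
  stock rod 6: 85 = 85
  stock rod 7: 65 + 55 = 120
  stock rod 8: 55 = 55
No arrangement into 7 stock rods stays within capacity, so 8 is optimal.

8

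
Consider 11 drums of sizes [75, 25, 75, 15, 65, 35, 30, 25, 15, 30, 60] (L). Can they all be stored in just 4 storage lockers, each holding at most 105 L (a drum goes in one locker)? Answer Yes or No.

Total = 450 L; ⌈450/105⌉ = 5.
At least 5 storage lockers are required, but only 4 are allowed.

No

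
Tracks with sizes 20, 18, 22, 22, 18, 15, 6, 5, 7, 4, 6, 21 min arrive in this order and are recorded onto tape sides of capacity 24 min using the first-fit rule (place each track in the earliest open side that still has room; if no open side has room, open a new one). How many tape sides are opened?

  20 → side 1 (new)  [load 20/24]
  18 → side 2 (new)  [load 18/24]
  22 → side 3 (new)  [load 22/24]
  22 → side 4 (new)  [load 22/24]
  18 → side 5 (new)  [load 18/24]
  15 → side 6 (new)  [load 15/24]
  6 → side 2  [load 24/24]
  5 → side 5  [load 23/24]
  7 → side 6  [load 22/24]
  4 → side 1  [load 24/24]
  6 → side 7 (new)  [load 6/24]
  21 → side 8 (new)  [load 21/24]
8 tape sides opened.

8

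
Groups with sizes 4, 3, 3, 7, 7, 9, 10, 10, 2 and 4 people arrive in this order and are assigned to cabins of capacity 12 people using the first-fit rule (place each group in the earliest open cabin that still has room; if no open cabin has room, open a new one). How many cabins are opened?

  4 → cabin 1 (new)  [load 4/12]
  3 → cabin 1  [load 7/12]
  3 → cabin 1  [load 10/12]
  7 → cabin 2 (new)  [load 7/12]
  7 → cabin 3 (new)  [load 7/12]
  9 → cabin 4 (new)  [load 9/12]
  10 → cabin 5 (new)  [load 10/12]
  10 → cabin 6 (new)  [load 10/12]
  2 → cabin 1  [load 12/12]
  4 → cabin 2  [load 11/12]
6 cabins opened.

6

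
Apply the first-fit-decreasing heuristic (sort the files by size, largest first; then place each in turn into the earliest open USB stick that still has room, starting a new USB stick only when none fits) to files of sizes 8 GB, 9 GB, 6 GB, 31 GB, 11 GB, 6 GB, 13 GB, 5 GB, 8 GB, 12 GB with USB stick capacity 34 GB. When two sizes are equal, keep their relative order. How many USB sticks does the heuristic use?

Sorted descending: 31, 13, 12, 11, 9, 8, 8, 6, 6, 5.
  31 → USB stick 1 (new)  [load 31/34]
  13 → USB stick 2 (new)  [load 13/34]
  12 → USB stick 2  [load 25/34]
  11 → USB stick 3 (new)  [load 11/34]
  9 → USB stick 2  [load 34/34]
  8 → USB stick 3  [load 19/34]
  8 → USB stick 3  [load 27/34]
  6 → USB stick 3  [load 33/34]
  6 → USB stick 4 (new)  [load 6/34]
  5 → USB stick 4  [load 11/34]
4 USB sticks opened.

4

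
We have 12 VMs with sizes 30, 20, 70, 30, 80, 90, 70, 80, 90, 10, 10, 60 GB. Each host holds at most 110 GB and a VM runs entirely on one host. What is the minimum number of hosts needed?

7

Total = 90 + 90 + 80 + 80 + 70 + 70 + 60 + 30 + 30 + 20 + 10 + 10 = 640 GB.
Lower bound: ⌈640/110⌉ = 6 hosts.
Also, 7 VMs each exceed 55 GB, and no two of those can share a host, so at least 7 hosts are needed.
A packing using 7 hosts:
  host 1: 90 + 20 = 110
  host 2: 90 + 10 + 10 = 110
  host 3: 80 + 30 = 110
  host 4: 80 + 30 = 110
  host 5: 70 = 70
  host 6: 70 = 70
  host 7: 60 = 60
This matches the lower bound, so 7 is optimal.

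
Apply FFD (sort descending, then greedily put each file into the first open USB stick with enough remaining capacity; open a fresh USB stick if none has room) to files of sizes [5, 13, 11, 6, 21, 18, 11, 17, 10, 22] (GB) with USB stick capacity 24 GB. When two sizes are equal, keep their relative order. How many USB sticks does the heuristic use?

6

Sorted descending: 22, 21, 18, 17, 13, 11, 11, 10, 6, 5.
  22 → USB stick 1 (new)  [load 22/24]
  21 → USB stick 2 (new)  [load 21/24]
  18 → USB stick 3 (new)  [load 18/24]
  17 → USB stick 4 (new)  [load 17/24]
  13 → USB stick 5 (new)  [load 13/24]
  11 → USB stick 5  [load 24/24]
  11 → USB stick 6 (new)  [load 11/24]
  10 → USB stick 6  [load 21/24]
  6 → USB stick 3  [load 24/24]
  5 → USB stick 4  [load 22/24]
6 USB sticks opened.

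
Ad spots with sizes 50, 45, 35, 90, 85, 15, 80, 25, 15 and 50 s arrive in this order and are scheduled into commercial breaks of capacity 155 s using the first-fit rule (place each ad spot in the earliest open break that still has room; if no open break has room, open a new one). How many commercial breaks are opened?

4

  50 → break 1 (new)  [load 50/155]
  45 → break 1  [load 95/155]
  35 → break 1  [load 130/155]
  90 → break 2 (new)  [load 90/155]
  85 → break 3 (new)  [load 85/155]
  15 → break 1  [load 145/155]
  80 → break 4 (new)  [load 80/155]
  25 → break 2  [load 115/155]
  15 → break 2  [load 130/155]
  50 → break 3  [load 135/155]
4 commercial breaks opened.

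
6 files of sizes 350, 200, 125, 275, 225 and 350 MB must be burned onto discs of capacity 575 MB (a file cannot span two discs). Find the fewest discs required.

Total = 350 + 350 + 275 + 225 + 200 + 125 = 1525 MB.
Lower bound: ⌈1525/575⌉ = 3 discs.
A packing using 3 discs:
  disc 1: 350 + 225 = 575
  disc 2: 350 + 200 = 550
  disc 3: 275 + 125 = 400
This matches the lower bound, so 3 is optimal.

3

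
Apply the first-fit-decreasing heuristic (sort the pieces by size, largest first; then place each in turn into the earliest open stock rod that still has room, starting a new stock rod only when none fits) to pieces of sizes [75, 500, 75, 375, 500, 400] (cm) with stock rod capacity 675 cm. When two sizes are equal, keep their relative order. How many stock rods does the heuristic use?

Sorted descending: 500, 500, 400, 375, 75, 75.
  500 → stock rod 1 (new)  [load 500/675]
  500 → stock rod 2 (new)  [load 500/675]
  400 → stock rod 3 (new)  [load 400/675]
  375 → stock rod 4 (new)  [load 375/675]
  75 → stock rod 1  [load 575/675]
  75 → stock rod 1  [load 650/675]
4 stock rods opened.

4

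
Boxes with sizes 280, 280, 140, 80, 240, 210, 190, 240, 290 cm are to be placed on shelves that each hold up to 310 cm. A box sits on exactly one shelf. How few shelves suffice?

8

Total = 290 + 280 + 280 + 240 + 240 + 210 + 190 + 140 + 80 = 1950 cm.
Lower bound: ⌈1950/310⌉ = 7 shelves.
A packing using 8 shelves:
  shelf 1: 290 = 290
  shelf 2: 280 = 280
  shelf 3: 280 = 280
  shelf 4: 240 = 240
  shelf 5: 240 = 240
  shelf 6: 210 + 80 = 290
  shelf 7: 190 = 190
  shelf 8: 140 = 140
No arrangement into 7 shelves stays within capacity, so 8 is optimal.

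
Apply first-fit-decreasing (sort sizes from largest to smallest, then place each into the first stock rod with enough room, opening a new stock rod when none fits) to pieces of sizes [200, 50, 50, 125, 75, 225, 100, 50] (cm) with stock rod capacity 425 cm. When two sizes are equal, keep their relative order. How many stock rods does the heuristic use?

3

Sorted descending: 225, 200, 125, 100, 75, 50, 50, 50.
  225 → stock rod 1 (new)  [load 225/425]
  200 → stock rod 1  [load 425/425]
  125 → stock rod 2 (new)  [load 125/425]
  100 → stock rod 2  [load 225/425]
  75 → stock rod 2  [load 300/425]
  50 → stock rod 2  [load 350/425]
  50 → stock rod 2  [load 400/425]
  50 → stock rod 3 (new)  [load 50/425]
3 stock rods opened.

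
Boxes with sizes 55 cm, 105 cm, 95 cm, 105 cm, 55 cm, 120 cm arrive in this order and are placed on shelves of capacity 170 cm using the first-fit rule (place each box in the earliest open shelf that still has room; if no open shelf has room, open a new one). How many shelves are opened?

  55 → shelf 1 (new)  [load 55/170]
  105 → shelf 1  [load 160/170]
  95 → shelf 2 (new)  [load 95/170]
  105 → shelf 3 (new)  [load 105/170]
  55 → shelf 2  [load 150/170]
  120 → shelf 4 (new)  [load 120/170]
4 shelves opened.

4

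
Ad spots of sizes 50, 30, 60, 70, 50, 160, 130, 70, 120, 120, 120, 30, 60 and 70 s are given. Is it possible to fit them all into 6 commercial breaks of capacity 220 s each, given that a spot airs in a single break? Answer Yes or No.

Yes

A valid assignment using 6 commercial breaks:
  break 1: 160 + 60 = 220
  break 2: 130 + 70 = 200
  break 3: 120 + 70 + 30 = 220
  break 4: 120 + 70 + 30 = 220
  break 5: 120 + 60 = 180
  break 6: 50 + 50 = 100
Every load is within 220 s, so 6 commercial breaks suffice.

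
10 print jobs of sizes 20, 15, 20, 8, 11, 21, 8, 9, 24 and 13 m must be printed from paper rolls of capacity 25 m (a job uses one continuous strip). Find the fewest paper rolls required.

Total = 24 + 21 + 20 + 20 + 15 + 13 + 11 + 9 + 8 + 8 = 149 m.
Lower bound: ⌈149/25⌉ = 6 paper rolls.
A packing using 7 paper rolls:
  roll 1: 24 = 24
  roll 2: 21 = 21
  roll 3: 20 = 20
  roll 4: 20 = 20
  roll 5: 15 + 9 = 24
  roll 6: 13 + 11 = 24
  roll 7: 8 + 8 = 16
No arrangement into 6 paper rolls stays within capacity, so 7 is optimal.

7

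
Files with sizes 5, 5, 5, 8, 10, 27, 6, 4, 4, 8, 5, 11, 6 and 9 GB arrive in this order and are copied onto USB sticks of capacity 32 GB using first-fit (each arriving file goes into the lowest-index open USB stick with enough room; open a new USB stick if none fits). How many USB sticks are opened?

  5 → USB stick 1 (new)  [load 5/32]
  5 → USB stick 1  [load 10/32]
  5 → USB stick 1  [load 15/32]
  8 → USB stick 1  [load 23/32]
  10 → USB stick 2 (new)  [load 10/32]
  27 → USB stick 3 (new)  [load 27/32]
  6 → USB stick 1  [load 29/32]
  4 → USB stick 2  [load 14/32]
  4 → USB stick 2  [load 18/32]
  8 → USB stick 2  [load 26/32]
  5 → USB stick 2  [load 31/32]
  11 → USB stick 4 (new)  [load 11/32]
  6 → USB stick 4  [load 17/32]
  9 → USB stick 4  [load 26/32]
4 USB sticks opened.

4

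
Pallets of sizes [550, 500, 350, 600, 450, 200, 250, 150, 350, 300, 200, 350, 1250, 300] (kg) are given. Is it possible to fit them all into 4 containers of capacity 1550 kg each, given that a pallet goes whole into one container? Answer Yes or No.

A valid assignment using 4 containers:
  container 1: 1250 + 300 = 1550
  container 2: 600 + 550 + 350 = 1500
  container 3: 500 + 450 + 350 + 250 = 1550
  container 4: 350 + 300 + 200 + 200 + 150 = 1200
Every load is within 1550 kg, so 4 containers suffice.

Yes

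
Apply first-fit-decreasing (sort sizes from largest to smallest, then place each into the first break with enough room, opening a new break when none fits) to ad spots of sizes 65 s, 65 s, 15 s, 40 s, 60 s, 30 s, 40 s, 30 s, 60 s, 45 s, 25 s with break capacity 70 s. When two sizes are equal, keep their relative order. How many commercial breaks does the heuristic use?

Sorted descending: 65, 65, 60, 60, 45, 40, 40, 30, 30, 25, 15.
  65 → break 1 (new)  [load 65/70]
  65 → break 2 (new)  [load 65/70]
  60 → break 3 (new)  [load 60/70]
  60 → break 4 (new)  [load 60/70]
  45 → break 5 (new)  [load 45/70]
  40 → break 6 (new)  [load 40/70]
  40 → break 7 (new)  [load 40/70]
  30 → break 6  [load 70/70]
  30 → break 7  [load 70/70]
  25 → break 5  [load 70/70]
  15 → break 8 (new)  [load 15/70]
8 commercial breaks opened.

8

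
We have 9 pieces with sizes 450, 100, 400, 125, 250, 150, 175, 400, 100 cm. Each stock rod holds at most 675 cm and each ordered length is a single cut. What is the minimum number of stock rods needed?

4

Total = 450 + 400 + 400 + 250 + 175 + 150 + 125 + 100 + 100 = 2150 cm.
Lower bound: ⌈2150/675⌉ = 4 stock rods.
A packing using 4 stock rods:
  stock rod 1: 450 + 175 = 625
  stock rod 2: 400 + 250 = 650
  stock rod 3: 400 + 150 + 125 = 675
  stock rod 4: 100 + 100 = 200
This matches the lower bound, so 4 is optimal.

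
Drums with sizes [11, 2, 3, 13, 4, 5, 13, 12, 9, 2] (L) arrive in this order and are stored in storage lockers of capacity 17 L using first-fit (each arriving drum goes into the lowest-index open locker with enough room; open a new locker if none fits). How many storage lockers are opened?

  11 → locker 1 (new)  [load 11/17]
  2 → locker 1  [load 13/17]
  3 → locker 1  [load 16/17]
  13 → locker 2 (new)  [load 13/17]
  4 → locker 2  [load 17/17]
  5 → locker 3 (new)  [load 5/17]
  13 → locker 4 (new)  [load 13/17]
  12 → locker 3  [load 17/17]
  9 → locker 5 (new)  [load 9/17]
  2 → locker 4  [load 15/17]
5 storage lockers opened.

5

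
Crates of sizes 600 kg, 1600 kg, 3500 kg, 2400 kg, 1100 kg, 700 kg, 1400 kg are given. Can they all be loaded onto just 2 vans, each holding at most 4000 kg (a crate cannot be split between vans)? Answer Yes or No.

Total = 11300 kg; ⌈11300/4000⌉ = 3.
At least 3 vans are required, but only 2 are allowed.

No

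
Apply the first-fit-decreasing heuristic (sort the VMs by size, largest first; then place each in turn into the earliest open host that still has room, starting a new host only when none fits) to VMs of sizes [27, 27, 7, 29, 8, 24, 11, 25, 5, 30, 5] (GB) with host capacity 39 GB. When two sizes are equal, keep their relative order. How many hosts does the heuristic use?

Sorted descending: 30, 29, 27, 27, 25, 24, 11, 8, 7, 5, 5.
  30 → host 1 (new)  [load 30/39]
  29 → host 2 (new)  [load 29/39]
  27 → host 3 (new)  [load 27/39]
  27 → host 4 (new)  [load 27/39]
  25 → host 5 (new)  [load 25/39]
  24 → host 6 (new)  [load 24/39]
  11 → host 3  [load 38/39]
  8 → host 1  [load 38/39]
  7 → host 2  [load 36/39]
  5 → host 4  [load 32/39]
  5 → host 4  [load 37/39]
6 hosts opened.

6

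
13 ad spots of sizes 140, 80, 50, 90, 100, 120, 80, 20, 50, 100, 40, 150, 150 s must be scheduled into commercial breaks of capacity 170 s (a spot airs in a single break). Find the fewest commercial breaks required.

8

Total = 150 + 150 + 140 + 120 + 100 + 100 + 90 + 80 + 80 + 50 + 50 + 40 + 20 = 1170 s.
Lower bound: ⌈1170/170⌉ = 7 commercial breaks.
A packing using 8 commercial breaks:
  break 1: 150 + 20 = 170
  break 2: 150 = 150
  break 3: 140 = 140
  break 4: 120 + 50 = 170
  break 5: 100 + 50 = 150
  break 6: 100 + 40 = 140
  break 7: 90 + 80 = 170
  break 8: 80 = 80
No arrangement into 7 commercial breaks stays within capacity, so 8 is optimal.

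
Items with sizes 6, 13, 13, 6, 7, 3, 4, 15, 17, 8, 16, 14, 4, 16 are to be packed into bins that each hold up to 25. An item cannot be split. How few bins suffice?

7

Total = 17 + 16 + 16 + 15 + 14 + 13 + 13 + 8 + 7 + 6 + 6 + 4 + 4 + 3 = 142.
Lower bound: ⌈142/25⌉ = 6 bins.
Also, 7 items each exceed 25/2, and no two of those can share a bin, so at least 7 bins are needed.
A packing using 7 bins:
  bin 1: 17 + 8 = 25
  bin 2: 16 + 7 = 23
  bin 3: 16 + 6 + 3 = 25
  bin 4: 15 + 6 + 4 = 25
  bin 5: 14 + 4 = 18
  bin 6: 13 = 13
  bin 7: 13 = 13
This matches the lower bound, so 7 is optimal.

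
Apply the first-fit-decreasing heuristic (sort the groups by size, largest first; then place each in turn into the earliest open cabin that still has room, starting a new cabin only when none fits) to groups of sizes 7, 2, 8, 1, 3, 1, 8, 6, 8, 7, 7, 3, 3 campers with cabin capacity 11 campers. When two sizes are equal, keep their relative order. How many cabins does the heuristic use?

7

Sorted descending: 8, 8, 8, 7, 7, 7, 6, 3, 3, 3, 2, 1, 1.
  8 → cabin 1 (new)  [load 8/11]
  8 → cabin 2 (new)  [load 8/11]
  8 → cabin 3 (new)  [load 8/11]
  7 → cabin 4 (new)  [load 7/11]
  7 → cabin 5 (new)  [load 7/11]
  7 → cabin 6 (new)  [load 7/11]
  6 → cabin 7 (new)  [load 6/11]
  3 → cabin 1  [load 11/11]
  3 → cabin 2  [load 11/11]
  3 → cabin 3  [load 11/11]
  2 → cabin 4  [load 9/11]
  1 → cabin 4  [load 10/11]
  1 → cabin 4  [load 11/11]
7 cabins opened.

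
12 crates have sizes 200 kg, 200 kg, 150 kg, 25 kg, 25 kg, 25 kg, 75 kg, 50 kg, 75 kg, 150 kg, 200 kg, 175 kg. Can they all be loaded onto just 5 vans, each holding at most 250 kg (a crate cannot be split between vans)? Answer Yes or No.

Total = 1350 kg; ⌈1350/250⌉ = 6.
At least 6 vans are required, but only 5 are allowed.

No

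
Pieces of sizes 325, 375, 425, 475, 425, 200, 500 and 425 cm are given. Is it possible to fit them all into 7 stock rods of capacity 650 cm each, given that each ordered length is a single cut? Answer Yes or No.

A valid assignment using 7 stock rods:
  stock rod 1: 500 = 500
  stock rod 2: 475 = 475
  stock rod 3: 425 + 200 = 625
  stock rod 4: 425 = 425
  stock rod 5: 425 = 425
  stock rod 6: 375 = 375
  stock rod 7: 325 = 325
Every load is within 650 cm, so 7 stock rods suffice.

Yes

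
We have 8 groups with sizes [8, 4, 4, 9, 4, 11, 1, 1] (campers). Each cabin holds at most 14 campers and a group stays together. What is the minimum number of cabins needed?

4

Total = 11 + 9 + 8 + 4 + 4 + 4 + 1 + 1 = 42 campers.
Lower bound: ⌈42/14⌉ = 3 cabins.
A packing using 4 cabins:
  cabin 1: 11 + 1 + 1 = 13
  cabin 2: 9 + 4 = 13
  cabin 3: 8 + 4 = 12
  cabin 4: 4 = 4
No arrangement into 3 cabins stays within capacity, so 4 is optimal.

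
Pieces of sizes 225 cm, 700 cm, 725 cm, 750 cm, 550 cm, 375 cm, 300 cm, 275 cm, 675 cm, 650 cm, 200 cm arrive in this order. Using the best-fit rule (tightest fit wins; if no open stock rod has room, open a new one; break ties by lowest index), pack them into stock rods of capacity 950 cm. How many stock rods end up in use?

7

  225 → stock rod 1 (new)  [load 225/950]
  700 → stock rod 1  [load 925/950]
  725 → stock rod 2 (new)  [load 725/950]
  750 → stock rod 3 (new)  [load 750/950]
  550 → stock rod 4 (new)  [load 550/950]
  375 → stock rod 4  [load 925/950]
  300 → stock rod 5 (new)  [load 300/950]
  275 → stock rod 5  [load 575/950]
  675 → stock rod 6 (new)  [load 675/950]
  650 → stock rod 7 (new)  [load 650/950]
  200 → stock rod 3  [load 950/950]
7 stock rods opened.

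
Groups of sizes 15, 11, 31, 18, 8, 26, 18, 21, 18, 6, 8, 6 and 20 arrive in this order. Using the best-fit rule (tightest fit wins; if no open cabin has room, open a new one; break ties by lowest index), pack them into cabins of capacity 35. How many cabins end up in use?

8

  15 → cabin 1 (new)  [load 15/35]
  11 → cabin 1  [load 26/35]
  31 → cabin 2 (new)  [load 31/35]
  18 → cabin 3 (new)  [load 18/35]
  8 → cabin 1  [load 34/35]
  26 → cabin 4 (new)  [load 26/35]
  18 → cabin 5 (new)  [load 18/35]
  21 → cabin 6 (new)  [load 21/35]
  18 → cabin 7 (new)  [load 18/35]
  6 → cabin 4  [load 32/35]
  8 → cabin 6  [load 29/35]
  6 → cabin 6  [load 35/35]
  20 → cabin 8 (new)  [load 20/35]
8 cabins opened.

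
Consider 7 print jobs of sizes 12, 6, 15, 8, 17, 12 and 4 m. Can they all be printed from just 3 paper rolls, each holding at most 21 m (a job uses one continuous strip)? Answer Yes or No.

No

Total = 74 m; ⌈74/21⌉ = 4.
At least 4 paper rolls are required, but only 3 are allowed.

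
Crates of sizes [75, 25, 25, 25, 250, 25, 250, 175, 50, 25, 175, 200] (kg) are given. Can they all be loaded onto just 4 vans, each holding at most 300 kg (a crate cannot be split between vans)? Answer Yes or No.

No

Total = 1300 kg; ⌈1300/300⌉ = 5.
At least 5 vans are required, but only 4 are allowed.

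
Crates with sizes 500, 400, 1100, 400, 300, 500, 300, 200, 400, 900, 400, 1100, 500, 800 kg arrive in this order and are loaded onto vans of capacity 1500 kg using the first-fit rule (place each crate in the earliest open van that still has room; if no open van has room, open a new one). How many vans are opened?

6

  500 → van 1 (new)  [load 500/1500]
  400 → van 1  [load 900/1500]
  1100 → van 2 (new)  [load 1100/1500]
  400 → van 1  [load 1300/1500]
  300 → van 2  [load 1400/1500]
  500 → van 3 (new)  [load 500/1500]
  300 → van 3  [load 800/1500]
  200 → van 1  [load 1500/1500]
  400 → van 3  [load 1200/1500]
  900 → van 4 (new)  [load 900/1500]
  400 → van 4  [load 1300/1500]
  1100 → van 5 (new)  [load 1100/1500]
  500 → van 6 (new)  [load 500/1500]
  800 → van 6  [load 1300/1500]
6 vans opened.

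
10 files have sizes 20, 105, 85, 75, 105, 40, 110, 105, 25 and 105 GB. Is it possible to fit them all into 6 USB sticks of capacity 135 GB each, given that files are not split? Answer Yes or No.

No

Total = 775 GB; ⌈775/135⌉ = 6.
7 files each exceed half the capacity and cannot share a USB stick, forcing at least 7 USB sticks.
At least 7 USB sticks are required, but only 6 are allowed.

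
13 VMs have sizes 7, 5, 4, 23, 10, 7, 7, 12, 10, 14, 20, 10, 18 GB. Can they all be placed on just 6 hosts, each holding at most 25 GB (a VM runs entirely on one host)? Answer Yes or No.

Total = 147 GB; ⌈147/25⌉ = 6.
The bound of 6 does not rule out 6, but exhaustive search shows no assignment into 6 hosts of capacity 25 GB exists — the minimum is 7.

No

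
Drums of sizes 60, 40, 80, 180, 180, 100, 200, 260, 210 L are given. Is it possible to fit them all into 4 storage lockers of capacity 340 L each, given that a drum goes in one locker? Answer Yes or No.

No

Total = 1310 L; ⌈1310/340⌉ = 4.
5 drums each exceed half the capacity and cannot share a locker, forcing at least 5 storage lockers.
At least 5 storage lockers are required, but only 4 are allowed.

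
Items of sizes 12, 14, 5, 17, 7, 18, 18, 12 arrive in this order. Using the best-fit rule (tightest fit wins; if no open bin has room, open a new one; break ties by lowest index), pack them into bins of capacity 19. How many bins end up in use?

  12 → bin 1 (new)  [load 12/19]
  14 → bin 2 (new)  [load 14/19]
  5 → bin 2  [load 19/19]
  17 → bin 3 (new)  [load 17/19]
  7 → bin 1  [load 19/19]
  18 → bin 4 (new)  [load 18/19]
  18 → bin 5 (new)  [load 18/19]
  12 → bin 6 (new)  [load 12/19]
6 bins opened.

6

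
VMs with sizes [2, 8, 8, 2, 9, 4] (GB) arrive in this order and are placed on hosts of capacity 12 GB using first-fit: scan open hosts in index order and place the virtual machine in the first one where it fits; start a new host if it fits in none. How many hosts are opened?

3

  2 → host 1 (new)  [load 2/12]
  8 → host 1  [load 10/12]
  8 → host 2 (new)  [load 8/12]
  2 → host 1  [load 12/12]
  9 → host 3 (new)  [load 9/12]
  4 → host 2  [load 12/12]
3 hosts opened.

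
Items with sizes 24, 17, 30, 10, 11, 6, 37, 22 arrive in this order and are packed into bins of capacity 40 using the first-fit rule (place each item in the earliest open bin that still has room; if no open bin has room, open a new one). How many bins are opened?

5

  24 → bin 1 (new)  [load 24/40]
  17 → bin 2 (new)  [load 17/40]
  30 → bin 3 (new)  [load 30/40]
  10 → bin 1  [load 34/40]
  11 → bin 2  [load 28/40]
  6 → bin 1  [load 40/40]
  37 → bin 4 (new)  [load 37/40]
  22 → bin 5 (new)  [load 22/40]
5 bins opened.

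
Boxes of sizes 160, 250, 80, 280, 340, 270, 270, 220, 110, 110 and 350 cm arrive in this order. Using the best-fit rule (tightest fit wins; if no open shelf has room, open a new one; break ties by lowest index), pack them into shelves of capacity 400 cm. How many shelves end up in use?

  160 → shelf 1 (new)  [load 160/400]
  250 → shelf 2 (new)  [load 250/400]
  80 → shelf 2  [load 330/400]
  280 → shelf 3 (new)  [load 280/400]
  340 → shelf 4 (new)  [load 340/400]
  270 → shelf 5 (new)  [load 270/400]
  270 → shelf 6 (new)  [load 270/400]
  220 → shelf 1  [load 380/400]
  110 → shelf 3  [load 390/400]
  110 → shelf 5  [load 380/400]
  350 → shelf 7 (new)  [load 350/400]
7 shelves opened.

7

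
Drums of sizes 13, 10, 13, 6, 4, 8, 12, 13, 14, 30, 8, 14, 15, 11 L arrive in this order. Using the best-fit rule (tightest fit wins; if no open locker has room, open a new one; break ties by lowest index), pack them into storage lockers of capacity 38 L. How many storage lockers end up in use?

  13 → locker 1 (new)  [load 13/38]
  10 → locker 1  [load 23/38]
  13 → locker 1  [load 36/38]
  6 → locker 2 (new)  [load 6/38]
  4 → locker 2  [load 10/38]
  8 → locker 2  [load 18/38]
  12 → locker 2  [load 30/38]
  13 → locker 3 (new)  [load 13/38]
  14 → locker 3  [load 27/38]
  30 → locker 4 (new)  [load 30/38]
  8 → locker 2  [load 38/38]
  14 → locker 5 (new)  [load 14/38]
  15 → locker 5  [load 29/38]
  11 → locker 3  [load 38/38]
5 storage lockers opened.

5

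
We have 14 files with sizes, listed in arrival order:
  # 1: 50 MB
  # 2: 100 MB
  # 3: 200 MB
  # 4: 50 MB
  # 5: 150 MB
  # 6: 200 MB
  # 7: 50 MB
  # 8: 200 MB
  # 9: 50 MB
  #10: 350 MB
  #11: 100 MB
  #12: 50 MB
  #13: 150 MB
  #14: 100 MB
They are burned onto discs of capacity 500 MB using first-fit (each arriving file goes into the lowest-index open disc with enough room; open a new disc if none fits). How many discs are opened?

  50 → disc 1 (new)  [load 50/500]
  100 → disc 1  [load 150/500]
  200 → disc 1  [load 350/500]
  50 → disc 1  [load 400/500]
  150 → disc 2 (new)  [load 150/500]
  200 → disc 2  [load 350/500]
  50 → disc 1  [load 450/500]
  200 → disc 3 (new)  [load 200/500]
  50 → disc 1  [load 500/500]
  350 → disc 4 (new)  [load 350/500]
  100 → disc 2  [load 450/500]
  50 → disc 2  [load 500/500]
  150 → disc 3  [load 350/500]
  100 → disc 3  [load 450/500]
4 discs opened.

4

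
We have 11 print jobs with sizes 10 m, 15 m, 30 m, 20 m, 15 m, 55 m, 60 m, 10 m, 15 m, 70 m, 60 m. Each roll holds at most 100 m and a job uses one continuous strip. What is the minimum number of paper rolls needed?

Total = 70 + 60 + 60 + 55 + 30 + 20 + 15 + 15 + 15 + 10 + 10 = 360 m.
Lower bound: ⌈360/100⌉ = 4 paper rolls.
A packing using 4 paper rolls:
  roll 1: 70 + 30 = 100
  roll 2: 60 + 20 + 15 = 95
  roll 3: 60 + 15 + 15 + 10 = 100
  roll 4: 55 + 10 = 65
This matches the lower bound, so 4 is optimal.

4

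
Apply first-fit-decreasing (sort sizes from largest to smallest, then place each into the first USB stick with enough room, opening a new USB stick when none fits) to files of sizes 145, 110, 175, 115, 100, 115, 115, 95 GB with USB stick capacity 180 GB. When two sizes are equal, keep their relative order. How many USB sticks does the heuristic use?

8

Sorted descending: 175, 145, 115, 115, 115, 110, 100, 95.
  175 → USB stick 1 (new)  [load 175/180]
  145 → USB stick 2 (new)  [load 145/180]
  115 → USB stick 3 (new)  [load 115/180]
  115 → USB stick 4 (new)  [load 115/180]
  115 → USB stick 5 (new)  [load 115/180]
  110 → USB stick 6 (new)  [load 110/180]
  100 → USB stick 7 (new)  [load 100/180]
  95 → USB stick 8 (new)  [load 95/180]
8 USB sticks opened.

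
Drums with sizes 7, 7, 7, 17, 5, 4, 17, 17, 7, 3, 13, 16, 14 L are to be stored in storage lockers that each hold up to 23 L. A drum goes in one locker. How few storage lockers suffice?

7

Total = 17 + 17 + 17 + 16 + 14 + 13 + 7 + 7 + 7 + 7 + 5 + 4 + 3 = 134 L.
Lower bound: ⌈134/23⌉ = 6 storage lockers.
A packing using 7 storage lockers:
  locker 1: 17 + 5 = 22
  locker 2: 17 + 4 = 21
  locker 3: 17 + 3 = 20
  locker 4: 16 + 7 = 23
  locker 5: 14 + 7 = 21
  locker 6: 13 + 7 = 20
  locker 7: 7 = 7
No arrangement into 6 storage lockers stays within capacity, so 7 is optimal.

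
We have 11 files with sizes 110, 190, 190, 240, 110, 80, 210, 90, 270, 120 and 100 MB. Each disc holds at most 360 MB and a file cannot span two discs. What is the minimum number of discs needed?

Total = 270 + 240 + 210 + 190 + 190 + 120 + 110 + 110 + 100 + 90 + 80 = 1710 MB.
Lower bound: ⌈1710/360⌉ = 5 discs.
A packing using 6 discs:
  disc 1: 270 + 90 = 360
  disc 2: 240 + 120 = 360
  disc 3: 210 + 110 = 320
  disc 4: 190 + 110 = 300
  disc 5: 190 + 100 = 290
  disc 6: 80 = 80
No arrangement into 5 discs stays within capacity, so 6 is optimal.

6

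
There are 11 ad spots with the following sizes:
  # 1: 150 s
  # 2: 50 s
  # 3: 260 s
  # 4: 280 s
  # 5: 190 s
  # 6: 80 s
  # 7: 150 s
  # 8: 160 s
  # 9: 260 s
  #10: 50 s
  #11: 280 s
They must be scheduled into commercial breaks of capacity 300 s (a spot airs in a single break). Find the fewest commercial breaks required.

Total = 280 + 280 + 260 + 260 + 190 + 160 + 150 + 150 + 80 + 50 + 50 = 1910 s.
Lower bound: ⌈1910/300⌉ = 7 commercial breaks.
A packing using 7 commercial breaks:
  break 1: 280 = 280
  break 2: 280 = 280
  break 3: 260 = 260
  break 4: 260 = 260
  break 5: 190 + 80 = 270
  break 6: 160 + 50 + 50 = 260
  break 7: 150 + 150 = 300
This matches the lower bound, so 7 is optimal.

7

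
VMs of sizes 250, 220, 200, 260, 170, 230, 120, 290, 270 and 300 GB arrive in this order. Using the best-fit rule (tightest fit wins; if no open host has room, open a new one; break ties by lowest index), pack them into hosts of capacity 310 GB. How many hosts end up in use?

9

  250 → host 1 (new)  [load 250/310]
  220 → host 2 (new)  [load 220/310]
  200 → host 3 (new)  [load 200/310]
  260 → host 4 (new)  [load 260/310]
  170 → host 5 (new)  [load 170/310]
  230 → host 6 (new)  [load 230/310]
  120 → host 5  [load 290/310]
  290 → host 7 (new)  [load 290/310]
  270 → host 8 (new)  [load 270/310]
  300 → host 9 (new)  [load 300/310]
9 hosts opened.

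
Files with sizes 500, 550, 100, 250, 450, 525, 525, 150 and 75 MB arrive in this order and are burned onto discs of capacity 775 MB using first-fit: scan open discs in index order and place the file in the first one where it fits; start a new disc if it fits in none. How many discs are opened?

  500 → disc 1 (new)  [load 500/775]
  550 → disc 2 (new)  [load 550/775]
  100 → disc 1  [load 600/775]
  250 → disc 3 (new)  [load 250/775]
  450 → disc 3  [load 700/775]
  525 → disc 4 (new)  [load 525/775]
  525 → disc 5 (new)  [load 525/775]
  150 → disc 1  [load 750/775]
  75 → disc 2  [load 625/775]
5 discs opened.

5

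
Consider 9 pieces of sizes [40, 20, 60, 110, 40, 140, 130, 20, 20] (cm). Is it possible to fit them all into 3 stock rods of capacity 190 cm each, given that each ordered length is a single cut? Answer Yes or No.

No

Total = 580 cm; ⌈580/190⌉ = 4.
At least 4 stock rods are required, but only 3 are allowed.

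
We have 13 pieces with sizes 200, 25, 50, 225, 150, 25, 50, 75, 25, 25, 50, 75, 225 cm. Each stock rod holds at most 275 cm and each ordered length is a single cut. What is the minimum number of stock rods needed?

5

Total = 225 + 225 + 200 + 150 + 75 + 75 + 50 + 50 + 50 + 25 + 25 + 25 + 25 = 1200 cm.
Lower bound: ⌈1200/275⌉ = 5 stock rods.
A packing using 5 stock rods:
  stock rod 1: 225 + 50 = 275
  stock rod 2: 225 + 50 = 275
  stock rod 3: 200 + 75 = 275
  stock rod 4: 150 + 75 + 50 = 275
  stock rod 5: 25 + 25 + 25 + 25 = 100
This matches the lower bound, so 5 is optimal.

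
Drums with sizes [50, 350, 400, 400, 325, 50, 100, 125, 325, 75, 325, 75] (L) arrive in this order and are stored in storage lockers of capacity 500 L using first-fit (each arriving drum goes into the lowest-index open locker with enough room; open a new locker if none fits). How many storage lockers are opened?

6

  50 → locker 1 (new)  [load 50/500]
  350 → locker 1  [load 400/500]
  400 → locker 2 (new)  [load 400/500]
  400 → locker 3 (new)  [load 400/500]
  325 → locker 4 (new)  [load 325/500]
  50 → locker 1  [load 450/500]
  100 → locker 2  [load 500/500]
  125 → locker 4  [load 450/500]
  325 → locker 5 (new)  [load 325/500]
  75 → locker 3  [load 475/500]
  325 → locker 6 (new)  [load 325/500]
  75 → locker 5  [load 400/500]
6 storage lockers opened.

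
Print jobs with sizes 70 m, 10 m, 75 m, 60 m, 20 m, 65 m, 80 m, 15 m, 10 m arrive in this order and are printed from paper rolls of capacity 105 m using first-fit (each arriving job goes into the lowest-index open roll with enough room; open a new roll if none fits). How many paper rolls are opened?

5

  70 → roll 1 (new)  [load 70/105]
  10 → roll 1  [load 80/105]
  75 → roll 2 (new)  [load 75/105]
  60 → roll 3 (new)  [load 60/105]
  20 → roll 1  [load 100/105]
  65 → roll 4 (new)  [load 65/105]
  80 → roll 5 (new)  [load 80/105]
  15 → roll 2  [load 90/105]
  10 → roll 2  [load 100/105]
5 paper rolls opened.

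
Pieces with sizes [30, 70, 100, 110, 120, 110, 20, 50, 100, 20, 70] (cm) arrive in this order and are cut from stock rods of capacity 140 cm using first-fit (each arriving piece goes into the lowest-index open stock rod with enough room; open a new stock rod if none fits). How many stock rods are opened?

  30 → stock rod 1 (new)  [load 30/140]
  70 → stock rod 1  [load 100/140]
  100 → stock rod 2 (new)  [load 100/140]
  110 → stock rod 3 (new)  [load 110/140]
  120 → stock rod 4 (new)  [load 120/140]
  110 → stock rod 5 (new)  [load 110/140]
  20 → stock rod 1  [load 120/140]
  50 → stock rod 6 (new)  [load 50/140]
  100 → stock rod 7 (new)  [load 100/140]
  20 → stock rod 1  [load 140/140]
  70 → stock rod 6  [load 120/140]
7 stock rods opened.

7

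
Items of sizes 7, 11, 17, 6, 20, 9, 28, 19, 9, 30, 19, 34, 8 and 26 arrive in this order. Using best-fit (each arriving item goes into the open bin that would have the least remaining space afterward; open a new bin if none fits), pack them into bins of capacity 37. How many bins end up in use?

8

  7 → bin 1 (new)  [load 7/37]
  11 → bin 1  [load 18/37]
  17 → bin 1  [load 35/37]
  6 → bin 2 (new)  [load 6/37]
  20 → bin 2  [load 26/37]
  9 → bin 2  [load 35/37]
  28 → bin 3 (new)  [load 28/37]
  19 → bin 4 (new)  [load 19/37]
  9 → bin 3  [load 37/37]
  30 → bin 5 (new)  [load 30/37]
  19 → bin 6 (new)  [load 19/37]
  34 → bin 7 (new)  [load 34/37]
  8 → bin 4  [load 27/37]
  26 → bin 8 (new)  [load 26/37]
8 bins opened.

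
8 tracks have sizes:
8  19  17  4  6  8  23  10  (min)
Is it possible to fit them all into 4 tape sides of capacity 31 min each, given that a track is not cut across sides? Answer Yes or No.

A valid assignment using 4 tape sides:
  side 1: 23 + 8 = 31
  side 2: 19 + 10 = 29
  side 3: 17 + 8 + 6 = 31
  side 4: 4 = 4
Every load is within 31 min, so 4 tape sides suffice.

Yes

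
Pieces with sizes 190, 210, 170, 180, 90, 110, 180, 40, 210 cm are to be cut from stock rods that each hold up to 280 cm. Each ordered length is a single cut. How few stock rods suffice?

6

Total = 210 + 210 + 190 + 180 + 180 + 170 + 110 + 90 + 40 = 1380 cm.
Lower bound: ⌈1380/280⌉ = 5 stock rods.
Also, 6 pieces each exceed 140 cm, and no two of those can share a stock rod, so at least 6 stock rods are needed.
A packing using 6 stock rods:
  stock rod 1: 210 + 40 = 250
  stock rod 2: 210 = 210
  stock rod 3: 190 + 90 = 280
  stock rod 4: 180 = 180
  stock rod 5: 180 = 180
  stock rod 6: 170 + 110 = 280
This matches the lower bound, so 6 is optimal.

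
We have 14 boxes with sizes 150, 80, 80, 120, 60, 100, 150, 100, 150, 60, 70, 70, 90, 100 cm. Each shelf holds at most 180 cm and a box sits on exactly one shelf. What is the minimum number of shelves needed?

9

Total = 150 + 150 + 150 + 120 + 100 + 100 + 100 + 90 + 80 + 80 + 70 + 70 + 60 + 60 = 1380 cm.
Lower bound: ⌈1380/180⌉ = 8 shelves.
A packing using 9 shelves:
  shelf 1: 150 = 150
  shelf 2: 150 = 150
  shelf 3: 150 = 150
  shelf 4: 120 + 60 = 180
  shelf 5: 100 + 80 = 180
  shelf 6: 100 + 80 = 180
  shelf 7: 100 + 70 = 170
  shelf 8: 90 + 70 = 160
  shelf 9: 60 = 60
No arrangement into 8 shelves stays within capacity, so 9 is optimal.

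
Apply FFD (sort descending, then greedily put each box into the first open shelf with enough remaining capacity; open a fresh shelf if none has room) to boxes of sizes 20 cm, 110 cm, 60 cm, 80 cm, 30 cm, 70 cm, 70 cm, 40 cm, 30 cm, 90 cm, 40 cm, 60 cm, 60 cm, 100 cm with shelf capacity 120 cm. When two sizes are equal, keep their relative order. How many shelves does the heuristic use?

8

Sorted descending: 110, 100, 90, 80, 70, 70, 60, 60, 60, 40, 40, 30, 30, 20.
  110 → shelf 1 (new)  [load 110/120]
  100 → shelf 2 (new)  [load 100/120]
  90 → shelf 3 (new)  [load 90/120]
  80 → shelf 4 (new)  [load 80/120]
  70 → shelf 5 (new)  [load 70/120]
  70 → shelf 6 (new)  [load 70/120]
  60 → shelf 7 (new)  [load 60/120]
  60 → shelf 7  [load 120/120]
  60 → shelf 8 (new)  [load 60/120]
  40 → shelf 4  [load 120/120]
  40 → shelf 5  [load 110/120]
  30 → shelf 3  [load 120/120]
  30 → shelf 6  [load 100/120]
  20 → shelf 2  [load 120/120]
8 shelves opened.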